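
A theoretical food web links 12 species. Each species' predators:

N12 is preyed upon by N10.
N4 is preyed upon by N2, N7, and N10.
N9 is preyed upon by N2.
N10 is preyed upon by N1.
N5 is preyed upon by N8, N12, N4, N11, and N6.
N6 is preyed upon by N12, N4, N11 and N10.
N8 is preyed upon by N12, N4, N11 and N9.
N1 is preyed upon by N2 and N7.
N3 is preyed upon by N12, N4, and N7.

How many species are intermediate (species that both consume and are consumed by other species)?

7

Intermediate species (has both prey and predators): N6, N8, N4, N12, N9, N10, N1.
Count: 7.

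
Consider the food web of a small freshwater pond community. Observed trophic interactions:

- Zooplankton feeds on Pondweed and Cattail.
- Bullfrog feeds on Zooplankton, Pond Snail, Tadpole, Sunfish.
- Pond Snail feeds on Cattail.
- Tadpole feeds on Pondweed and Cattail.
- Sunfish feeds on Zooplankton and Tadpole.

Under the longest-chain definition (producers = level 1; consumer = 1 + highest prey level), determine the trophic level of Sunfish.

Cattail is a producer → level 1.
Tadpole eats Cattail (level 1); other prey at levels: Pondweed 1 → level 2.
Sunfish eats Tadpole (level 2); other prey at levels: Zooplankton 2 → level 3.

Trophic level 3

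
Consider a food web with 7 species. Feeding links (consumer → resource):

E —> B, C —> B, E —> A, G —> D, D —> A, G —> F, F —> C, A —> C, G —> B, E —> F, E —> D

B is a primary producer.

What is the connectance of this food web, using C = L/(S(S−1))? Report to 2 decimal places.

C = 0.26

The web has S = 7 species and L = 11 feeding links.
C = L / (S(S−1)) = 11 / 42 = 0.2619 ≈ 0.26.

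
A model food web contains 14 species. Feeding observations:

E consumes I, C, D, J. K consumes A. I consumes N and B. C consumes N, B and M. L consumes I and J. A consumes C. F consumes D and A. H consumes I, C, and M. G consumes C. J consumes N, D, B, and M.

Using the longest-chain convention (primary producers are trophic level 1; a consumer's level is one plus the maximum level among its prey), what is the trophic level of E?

D is a producer → level 1.
J eats D (level 1); other prey at levels: N 1, M 1, B 1 → level 2.
E eats J (level 2); other prey at levels: D 1, C 2, I 2 → level 3.

Trophic level 3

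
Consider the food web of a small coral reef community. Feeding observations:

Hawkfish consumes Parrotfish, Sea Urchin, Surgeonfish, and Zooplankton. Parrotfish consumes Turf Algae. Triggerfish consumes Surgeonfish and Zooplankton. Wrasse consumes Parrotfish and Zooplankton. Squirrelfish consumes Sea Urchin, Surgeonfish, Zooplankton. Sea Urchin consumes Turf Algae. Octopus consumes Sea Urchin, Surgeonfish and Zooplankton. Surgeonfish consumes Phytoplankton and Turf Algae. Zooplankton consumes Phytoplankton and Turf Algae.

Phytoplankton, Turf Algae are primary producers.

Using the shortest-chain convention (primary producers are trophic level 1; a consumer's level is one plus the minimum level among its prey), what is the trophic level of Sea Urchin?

Turf Algae is a producer → level 1.
Sea Urchin eats Turf Algae → level 2.

Trophic level 2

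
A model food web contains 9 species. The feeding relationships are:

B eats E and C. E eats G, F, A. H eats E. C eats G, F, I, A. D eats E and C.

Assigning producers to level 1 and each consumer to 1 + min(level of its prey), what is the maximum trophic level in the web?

3

Producers (level 1): G, I, F, A.
Following each consumer down to its lowest-level prey: G → E → H (levels 1 through 3).
All prey of H (E 2) are at level 2 or above, so H is at level 1 + 2 = 3.
Every consumer has at least one prey at level 2 or below, so none exceeds level 3.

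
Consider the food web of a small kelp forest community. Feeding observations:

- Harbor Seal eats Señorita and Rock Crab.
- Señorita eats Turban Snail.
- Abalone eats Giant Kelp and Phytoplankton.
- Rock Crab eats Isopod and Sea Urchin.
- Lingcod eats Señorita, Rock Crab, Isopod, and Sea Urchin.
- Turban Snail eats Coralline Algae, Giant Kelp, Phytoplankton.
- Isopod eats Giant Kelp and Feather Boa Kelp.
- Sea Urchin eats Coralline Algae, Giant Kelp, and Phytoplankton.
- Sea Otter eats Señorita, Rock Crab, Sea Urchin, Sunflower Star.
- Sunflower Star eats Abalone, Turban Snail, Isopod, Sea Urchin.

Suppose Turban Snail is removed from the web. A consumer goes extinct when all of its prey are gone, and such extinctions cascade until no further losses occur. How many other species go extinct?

1

Remove Turban Snail.
Round 1: Señorita (all prey gone) → extinct.
No further losses. Total secondary extinctions: 1.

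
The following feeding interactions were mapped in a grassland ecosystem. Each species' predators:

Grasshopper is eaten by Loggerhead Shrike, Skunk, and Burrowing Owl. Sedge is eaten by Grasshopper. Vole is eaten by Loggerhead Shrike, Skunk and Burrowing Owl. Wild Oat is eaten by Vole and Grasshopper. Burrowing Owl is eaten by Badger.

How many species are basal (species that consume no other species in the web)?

2

Basal species (no prey listed): Wild Oat, Sedge.
Count: 2.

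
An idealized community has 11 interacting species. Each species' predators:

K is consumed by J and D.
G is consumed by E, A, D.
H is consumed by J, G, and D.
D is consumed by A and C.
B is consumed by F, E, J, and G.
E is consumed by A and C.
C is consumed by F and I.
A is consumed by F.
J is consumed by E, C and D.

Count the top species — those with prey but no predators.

2

Top species (has prey, but nothing eats it): F, I.
Count: 2.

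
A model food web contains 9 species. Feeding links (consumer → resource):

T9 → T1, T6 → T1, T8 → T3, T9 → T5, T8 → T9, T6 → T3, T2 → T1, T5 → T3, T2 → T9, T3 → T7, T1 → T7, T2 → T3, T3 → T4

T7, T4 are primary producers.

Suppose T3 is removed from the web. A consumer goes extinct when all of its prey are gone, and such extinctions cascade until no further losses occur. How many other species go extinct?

Remove T3.
Round 1: T5 (all prey gone) → extinct.
No further losses. Total secondary extinctions: 1.

1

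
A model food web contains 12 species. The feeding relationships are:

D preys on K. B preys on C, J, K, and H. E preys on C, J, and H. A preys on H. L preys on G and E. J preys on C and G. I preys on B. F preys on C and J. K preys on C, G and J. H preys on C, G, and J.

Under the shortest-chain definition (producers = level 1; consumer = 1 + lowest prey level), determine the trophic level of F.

C is a producer → level 1.
F eats C → level 2.

Trophic level 2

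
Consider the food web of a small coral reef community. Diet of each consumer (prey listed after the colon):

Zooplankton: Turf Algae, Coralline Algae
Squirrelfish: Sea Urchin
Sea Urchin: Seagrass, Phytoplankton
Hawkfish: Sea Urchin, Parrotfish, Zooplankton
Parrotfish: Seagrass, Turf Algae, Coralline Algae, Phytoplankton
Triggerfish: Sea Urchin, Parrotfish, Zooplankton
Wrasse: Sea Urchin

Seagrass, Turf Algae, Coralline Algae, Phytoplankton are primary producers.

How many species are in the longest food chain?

3 species

One longest chain: Seagrass → Sea Urchin → Hawkfish.
It has 3 species and 2 links.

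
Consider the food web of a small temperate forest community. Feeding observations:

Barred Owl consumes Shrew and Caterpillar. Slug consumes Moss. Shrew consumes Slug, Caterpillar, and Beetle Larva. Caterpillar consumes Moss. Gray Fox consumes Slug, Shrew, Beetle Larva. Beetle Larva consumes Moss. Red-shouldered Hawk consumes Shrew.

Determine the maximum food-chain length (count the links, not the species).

One longest chain: Moss → Caterpillar → Shrew → Gray Fox.
It has 4 species and 3 links.

3 links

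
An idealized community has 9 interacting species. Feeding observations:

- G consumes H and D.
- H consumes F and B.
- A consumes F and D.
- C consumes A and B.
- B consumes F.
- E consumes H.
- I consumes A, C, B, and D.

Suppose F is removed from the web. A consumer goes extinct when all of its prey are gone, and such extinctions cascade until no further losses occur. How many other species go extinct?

3

Remove F.
Round 1: B (all prey gone) → extinct.
Round 2: H (all prey gone) → extinct.
Round 3: E (all prey gone) → extinct.
No further losses. Total secondary extinctions: 3.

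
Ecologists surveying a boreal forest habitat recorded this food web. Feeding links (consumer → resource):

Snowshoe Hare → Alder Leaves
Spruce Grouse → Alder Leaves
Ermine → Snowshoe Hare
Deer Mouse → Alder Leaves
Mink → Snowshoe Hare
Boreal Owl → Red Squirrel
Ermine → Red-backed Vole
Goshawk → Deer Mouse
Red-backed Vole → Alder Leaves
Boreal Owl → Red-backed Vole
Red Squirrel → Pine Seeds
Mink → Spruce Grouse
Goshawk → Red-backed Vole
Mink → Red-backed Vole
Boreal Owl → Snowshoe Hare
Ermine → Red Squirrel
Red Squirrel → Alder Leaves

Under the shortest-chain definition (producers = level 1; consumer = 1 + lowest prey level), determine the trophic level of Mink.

Alder Leaves is a producer → level 1.
Spruce Grouse eats Alder Leaves → level 2.
Mink eats Spruce Grouse → level 3.
No prey of Mink is below level 2, so 3 is the minimum.

Trophic level 3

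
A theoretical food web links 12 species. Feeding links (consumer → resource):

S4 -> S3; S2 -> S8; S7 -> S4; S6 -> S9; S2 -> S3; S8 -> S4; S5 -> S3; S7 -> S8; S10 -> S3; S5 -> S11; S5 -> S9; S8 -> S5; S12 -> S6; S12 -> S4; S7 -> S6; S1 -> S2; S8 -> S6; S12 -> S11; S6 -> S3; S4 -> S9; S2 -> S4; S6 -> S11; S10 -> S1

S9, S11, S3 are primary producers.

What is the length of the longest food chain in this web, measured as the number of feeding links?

One longest chain: S9 → S4 → S8 → S2 → S1 → S10.
It has 6 species and 5 links.

5 links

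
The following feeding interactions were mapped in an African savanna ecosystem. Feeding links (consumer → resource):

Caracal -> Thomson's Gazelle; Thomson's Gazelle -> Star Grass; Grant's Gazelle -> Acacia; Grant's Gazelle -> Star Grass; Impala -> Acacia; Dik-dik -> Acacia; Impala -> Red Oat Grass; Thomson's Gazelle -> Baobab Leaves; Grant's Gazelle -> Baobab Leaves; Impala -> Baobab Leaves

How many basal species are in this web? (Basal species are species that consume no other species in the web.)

Basal species (no prey listed): Red Oat Grass, Acacia, Baobab Leaves, Star Grass.
Count: 4.

4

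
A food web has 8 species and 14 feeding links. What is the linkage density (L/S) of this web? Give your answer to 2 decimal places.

There are L = 14 links among S = 8 species.
L/S = 14/8 = 1.7500 ≈ 1.75.

L/S = 1.75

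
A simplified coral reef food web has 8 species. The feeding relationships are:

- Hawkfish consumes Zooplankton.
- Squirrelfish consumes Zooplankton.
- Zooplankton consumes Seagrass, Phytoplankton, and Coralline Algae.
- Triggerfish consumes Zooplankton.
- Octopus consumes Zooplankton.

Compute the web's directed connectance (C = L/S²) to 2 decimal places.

The web has S = 8 species and L = 7 feeding links.
C = L / S² = 7 / 64 = 0.1094 ≈ 0.11.

C = 0.11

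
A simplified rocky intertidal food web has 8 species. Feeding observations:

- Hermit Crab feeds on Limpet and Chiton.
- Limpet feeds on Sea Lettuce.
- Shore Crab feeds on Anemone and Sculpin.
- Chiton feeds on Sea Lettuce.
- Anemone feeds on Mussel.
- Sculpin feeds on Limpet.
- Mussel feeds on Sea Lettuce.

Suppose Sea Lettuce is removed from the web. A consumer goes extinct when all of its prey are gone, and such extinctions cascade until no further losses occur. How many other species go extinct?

Remove Sea Lettuce.
Round 1: Chiton (all prey gone), Mussel (all prey gone), Limpet (all prey gone) → extinct.
Round 2: Sculpin (all prey gone), Anemone (all prey gone), Hermit Crab (all prey gone) → extinct.
Round 3: Shore Crab (all prey gone) → extinct.
No further losses. Total secondary extinctions: 7.

7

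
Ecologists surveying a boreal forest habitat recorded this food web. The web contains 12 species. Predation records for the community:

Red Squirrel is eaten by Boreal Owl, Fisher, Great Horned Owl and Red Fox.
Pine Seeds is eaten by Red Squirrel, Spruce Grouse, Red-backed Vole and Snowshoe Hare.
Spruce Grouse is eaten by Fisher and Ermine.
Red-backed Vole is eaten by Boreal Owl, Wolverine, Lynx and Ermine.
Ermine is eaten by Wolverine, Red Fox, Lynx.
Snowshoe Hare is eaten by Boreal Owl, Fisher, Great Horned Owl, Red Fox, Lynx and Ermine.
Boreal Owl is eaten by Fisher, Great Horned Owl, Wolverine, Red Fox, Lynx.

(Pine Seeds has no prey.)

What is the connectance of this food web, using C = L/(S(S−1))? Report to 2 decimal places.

C = 0.21

The web has S = 12 species and L = 28 feeding links.
C = L / (S(S−1)) = 28 / 132 = 0.2121 ≈ 0.21.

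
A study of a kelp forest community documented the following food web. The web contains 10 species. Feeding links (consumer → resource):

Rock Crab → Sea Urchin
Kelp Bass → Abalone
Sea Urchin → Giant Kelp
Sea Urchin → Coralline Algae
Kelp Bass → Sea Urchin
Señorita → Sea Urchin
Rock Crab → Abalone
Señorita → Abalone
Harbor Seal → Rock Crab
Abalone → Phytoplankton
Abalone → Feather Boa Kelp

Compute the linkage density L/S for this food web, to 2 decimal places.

L/S = 1.10

There are L = 11 links among S = 10 species.
L/S = 11/10 = 1.1000 ≈ 1.10.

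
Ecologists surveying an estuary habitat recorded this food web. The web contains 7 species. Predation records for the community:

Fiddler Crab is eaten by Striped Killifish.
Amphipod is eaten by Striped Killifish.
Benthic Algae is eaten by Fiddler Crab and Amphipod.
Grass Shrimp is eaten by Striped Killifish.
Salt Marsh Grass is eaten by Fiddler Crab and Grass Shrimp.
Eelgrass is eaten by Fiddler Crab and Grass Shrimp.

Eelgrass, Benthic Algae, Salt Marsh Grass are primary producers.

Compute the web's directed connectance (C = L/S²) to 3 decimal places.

C = 0.184

The web has S = 7 species and L = 9 feeding links.
C = L / S² = 9 / 49 = 0.1837 ≈ 0.184.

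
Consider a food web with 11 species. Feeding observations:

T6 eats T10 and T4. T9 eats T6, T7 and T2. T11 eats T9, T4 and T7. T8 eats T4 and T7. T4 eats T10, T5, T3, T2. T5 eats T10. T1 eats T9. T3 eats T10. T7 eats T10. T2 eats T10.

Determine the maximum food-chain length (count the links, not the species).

One longest chain: T10 → T2 → T4 → T6 → T9 → T11.
It has 6 species and 5 links.

5 links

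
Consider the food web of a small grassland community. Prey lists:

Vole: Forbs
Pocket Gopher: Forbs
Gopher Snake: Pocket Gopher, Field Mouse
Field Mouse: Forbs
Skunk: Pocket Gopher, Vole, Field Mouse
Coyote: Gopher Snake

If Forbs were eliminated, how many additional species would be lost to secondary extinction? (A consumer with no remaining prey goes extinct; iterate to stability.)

Remove Forbs.
Round 1: Pocket Gopher (all prey gone), Vole (all prey gone), Field Mouse (all prey gone) → extinct.
Round 2: Gopher Snake (all prey gone), Skunk (all prey gone) → extinct.
Round 3: Coyote (all prey gone) → extinct.
No further losses. Total secondary extinctions: 6.

6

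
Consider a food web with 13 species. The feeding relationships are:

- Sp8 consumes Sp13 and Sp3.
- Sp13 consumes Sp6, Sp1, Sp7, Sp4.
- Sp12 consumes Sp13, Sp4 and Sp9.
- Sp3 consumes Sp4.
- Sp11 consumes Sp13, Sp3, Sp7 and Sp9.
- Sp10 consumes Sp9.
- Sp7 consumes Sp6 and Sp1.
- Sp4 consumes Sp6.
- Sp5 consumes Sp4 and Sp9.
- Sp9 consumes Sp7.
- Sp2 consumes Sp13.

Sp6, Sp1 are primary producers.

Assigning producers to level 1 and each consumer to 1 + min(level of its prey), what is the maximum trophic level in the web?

Producers (level 1): Sp6, Sp1.
Following each consumer down to its lowest-level prey: Sp6 → Sp7 → Sp9 → Sp10 (levels 1 through 4).
All prey of Sp10 (Sp9 3) are at level 3 or above, so Sp10 is at level 1 + 3 = 4.
Every consumer has at least one prey at level 3 or below, so none exceeds level 4.

4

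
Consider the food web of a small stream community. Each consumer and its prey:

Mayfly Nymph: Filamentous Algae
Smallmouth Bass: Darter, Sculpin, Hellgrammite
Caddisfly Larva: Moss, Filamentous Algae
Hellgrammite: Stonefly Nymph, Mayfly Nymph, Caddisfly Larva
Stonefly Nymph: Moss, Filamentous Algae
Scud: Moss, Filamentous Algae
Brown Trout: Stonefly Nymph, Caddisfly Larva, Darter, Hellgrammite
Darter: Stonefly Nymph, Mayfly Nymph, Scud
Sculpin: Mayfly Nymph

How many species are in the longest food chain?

One longest chain: Moss → Stonefly Nymph → Hellgrammite → Brown Trout.
It has 4 species and 3 links.

4 species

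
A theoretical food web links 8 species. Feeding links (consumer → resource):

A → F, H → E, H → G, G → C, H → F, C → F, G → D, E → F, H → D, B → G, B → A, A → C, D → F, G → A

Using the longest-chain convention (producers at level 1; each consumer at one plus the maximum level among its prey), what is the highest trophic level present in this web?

Producers (level 1): F.
F → C → A → G → B gives B level 5.
No species has a prey at level 5, so no species reaches level 6.

5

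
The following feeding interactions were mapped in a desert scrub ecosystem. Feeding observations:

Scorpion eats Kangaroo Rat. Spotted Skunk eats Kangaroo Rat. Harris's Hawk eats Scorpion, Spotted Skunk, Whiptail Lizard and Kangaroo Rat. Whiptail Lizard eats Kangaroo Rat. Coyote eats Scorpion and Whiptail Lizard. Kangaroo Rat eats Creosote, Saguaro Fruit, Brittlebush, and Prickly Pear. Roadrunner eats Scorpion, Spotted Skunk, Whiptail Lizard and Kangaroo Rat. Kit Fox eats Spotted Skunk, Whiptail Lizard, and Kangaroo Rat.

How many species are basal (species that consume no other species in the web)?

4

Basal species (no prey listed): Saguaro Fruit, Prickly Pear, Creosote, Brittlebush.
Count: 4.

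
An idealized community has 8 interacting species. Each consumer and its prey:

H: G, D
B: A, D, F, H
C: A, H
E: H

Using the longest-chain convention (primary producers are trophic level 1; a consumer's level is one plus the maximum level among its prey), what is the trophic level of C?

G is a producer → level 1.
H eats G (level 1); other prey at levels: D 1 → level 2.
C eats H (level 2); other prey at levels: A 1 → level 3.

Trophic level 3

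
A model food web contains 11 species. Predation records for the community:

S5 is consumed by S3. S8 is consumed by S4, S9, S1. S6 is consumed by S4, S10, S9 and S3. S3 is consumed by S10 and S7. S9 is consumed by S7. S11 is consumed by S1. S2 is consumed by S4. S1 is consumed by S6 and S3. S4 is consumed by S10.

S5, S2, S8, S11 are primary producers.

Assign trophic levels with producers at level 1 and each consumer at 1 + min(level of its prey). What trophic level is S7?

Trophic level 3

S5 is a producer → level 1.
S3 eats S5 → level 2.
S7 eats S3 → level 3.
No prey of S7 is below level 2, so 3 is the minimum.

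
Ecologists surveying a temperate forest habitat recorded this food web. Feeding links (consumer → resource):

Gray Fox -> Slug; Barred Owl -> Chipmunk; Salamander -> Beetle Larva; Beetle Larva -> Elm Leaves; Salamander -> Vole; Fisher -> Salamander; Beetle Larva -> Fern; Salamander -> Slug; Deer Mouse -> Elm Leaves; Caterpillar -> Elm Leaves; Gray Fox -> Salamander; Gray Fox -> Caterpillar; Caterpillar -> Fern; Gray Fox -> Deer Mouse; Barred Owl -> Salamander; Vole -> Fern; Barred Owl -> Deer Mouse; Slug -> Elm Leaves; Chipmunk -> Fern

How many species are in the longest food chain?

4 species

One longest chain: Elm Leaves → Slug → Salamander → Gray Fox.
It has 4 species and 3 links.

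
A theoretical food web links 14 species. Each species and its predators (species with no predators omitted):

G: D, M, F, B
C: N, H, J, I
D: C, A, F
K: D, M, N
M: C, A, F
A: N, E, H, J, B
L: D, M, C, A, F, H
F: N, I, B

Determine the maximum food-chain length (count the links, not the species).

One longest chain: L → D → C → N.
It has 4 species and 3 links.

3 links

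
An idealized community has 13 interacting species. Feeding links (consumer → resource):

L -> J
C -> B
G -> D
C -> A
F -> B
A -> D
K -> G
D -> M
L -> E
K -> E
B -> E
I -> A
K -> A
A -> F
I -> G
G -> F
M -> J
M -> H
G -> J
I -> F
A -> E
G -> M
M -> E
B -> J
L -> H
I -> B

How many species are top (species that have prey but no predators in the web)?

Top species (has prey, but nothing eats it): L, K, I, C.
Count: 4.

4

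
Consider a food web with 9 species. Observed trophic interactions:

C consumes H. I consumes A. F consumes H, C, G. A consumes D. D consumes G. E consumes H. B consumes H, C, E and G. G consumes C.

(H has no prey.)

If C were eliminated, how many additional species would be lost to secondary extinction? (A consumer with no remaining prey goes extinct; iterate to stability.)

Remove C.
Round 1: G (all prey gone) → extinct.
Round 2: D (all prey gone) → extinct.
Round 3: A (all prey gone) → extinct.
Round 4: I (all prey gone) → extinct.
No further losses. Total secondary extinctions: 4.

4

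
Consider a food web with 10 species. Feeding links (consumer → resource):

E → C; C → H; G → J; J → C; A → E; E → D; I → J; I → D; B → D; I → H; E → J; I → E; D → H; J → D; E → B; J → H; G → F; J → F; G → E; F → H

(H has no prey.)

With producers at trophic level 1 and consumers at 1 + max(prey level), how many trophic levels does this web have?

Producers (level 1): H.
H → D → B → E → A gives A level 5.
No species has a prey at level 5, so no species reaches level 6.

5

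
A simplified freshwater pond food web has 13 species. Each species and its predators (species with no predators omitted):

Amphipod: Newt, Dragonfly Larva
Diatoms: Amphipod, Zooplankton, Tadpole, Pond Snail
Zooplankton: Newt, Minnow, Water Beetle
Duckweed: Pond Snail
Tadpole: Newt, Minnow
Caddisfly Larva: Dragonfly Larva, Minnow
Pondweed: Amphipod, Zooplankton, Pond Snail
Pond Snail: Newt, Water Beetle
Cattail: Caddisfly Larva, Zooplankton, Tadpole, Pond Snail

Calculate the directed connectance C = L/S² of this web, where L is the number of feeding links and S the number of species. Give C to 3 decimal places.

C = 0.136

The web has S = 13 species and L = 23 feeding links.
C = L / S² = 23 / 169 = 0.1361 ≈ 0.136.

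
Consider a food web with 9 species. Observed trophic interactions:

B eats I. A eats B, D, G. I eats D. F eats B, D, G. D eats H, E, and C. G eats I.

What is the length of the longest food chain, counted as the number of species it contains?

5 species

One longest chain: H → D → I → G → A.
It has 5 species and 4 links.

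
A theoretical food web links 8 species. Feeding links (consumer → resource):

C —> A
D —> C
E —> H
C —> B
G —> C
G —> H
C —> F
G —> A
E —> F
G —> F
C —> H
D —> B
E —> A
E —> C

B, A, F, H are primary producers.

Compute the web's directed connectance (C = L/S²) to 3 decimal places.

C = 0.219

The web has S = 8 species and L = 14 feeding links.
C = L / S² = 14 / 64 = 0.2188 ≈ 0.219.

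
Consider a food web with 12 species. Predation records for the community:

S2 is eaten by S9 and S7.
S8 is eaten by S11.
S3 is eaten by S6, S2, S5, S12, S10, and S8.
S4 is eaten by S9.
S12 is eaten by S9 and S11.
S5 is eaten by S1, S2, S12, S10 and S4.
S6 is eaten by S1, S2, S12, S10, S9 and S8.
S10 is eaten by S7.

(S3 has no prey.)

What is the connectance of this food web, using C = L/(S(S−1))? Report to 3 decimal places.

The web has S = 12 species and L = 24 feeding links.
C = L / (S(S−1)) = 24 / 132 = 0.1818 ≈ 0.182.

C = 0.182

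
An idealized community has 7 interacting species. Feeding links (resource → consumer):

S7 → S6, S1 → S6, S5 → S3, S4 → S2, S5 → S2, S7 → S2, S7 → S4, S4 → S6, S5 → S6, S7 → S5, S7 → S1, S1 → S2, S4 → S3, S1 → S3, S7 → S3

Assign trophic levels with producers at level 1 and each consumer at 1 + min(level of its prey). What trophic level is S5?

S7 is a producer → level 1.
S5 eats S7 → level 2.

Trophic level 2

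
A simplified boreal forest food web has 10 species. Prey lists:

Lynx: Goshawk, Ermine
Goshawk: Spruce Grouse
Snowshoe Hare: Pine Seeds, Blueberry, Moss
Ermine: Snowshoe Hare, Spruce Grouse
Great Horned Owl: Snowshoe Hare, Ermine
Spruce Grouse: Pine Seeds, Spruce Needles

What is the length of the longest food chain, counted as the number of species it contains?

One longest chain: Pine Seeds → Snowshoe Hare → Ermine → Great Horned Owl.
It has 4 species and 3 links.

4 species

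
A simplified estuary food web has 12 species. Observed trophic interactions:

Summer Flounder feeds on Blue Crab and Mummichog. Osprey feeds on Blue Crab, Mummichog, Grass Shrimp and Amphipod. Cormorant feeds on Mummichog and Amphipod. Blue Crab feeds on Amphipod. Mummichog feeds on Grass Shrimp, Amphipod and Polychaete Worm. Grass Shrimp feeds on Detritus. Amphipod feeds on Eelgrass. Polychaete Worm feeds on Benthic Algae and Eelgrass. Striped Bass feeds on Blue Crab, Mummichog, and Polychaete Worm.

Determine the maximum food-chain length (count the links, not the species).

3 links

One longest chain: Detritus → Grass Shrimp → Mummichog → Cormorant.
It has 4 species and 3 links.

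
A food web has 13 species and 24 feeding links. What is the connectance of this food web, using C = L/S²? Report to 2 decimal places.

The web has S = 13 species and L = 24 feeding links.
C = L / S² = 24 / 169 = 0.1420 ≈ 0.14.

C = 0.14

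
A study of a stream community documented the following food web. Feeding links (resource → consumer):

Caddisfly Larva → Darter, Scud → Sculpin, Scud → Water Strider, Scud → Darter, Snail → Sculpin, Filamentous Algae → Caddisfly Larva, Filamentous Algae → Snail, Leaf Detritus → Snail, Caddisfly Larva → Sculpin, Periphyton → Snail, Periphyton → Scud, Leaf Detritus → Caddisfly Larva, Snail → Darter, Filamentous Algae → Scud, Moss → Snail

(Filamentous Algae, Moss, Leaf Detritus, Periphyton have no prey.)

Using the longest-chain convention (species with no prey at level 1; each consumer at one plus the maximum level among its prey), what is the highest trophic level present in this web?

3

Basal resources (level 1): Filamentous Algae, Moss, Leaf Detritus, Periphyton.
Filamentous Algae → Snail → Sculpin gives Sculpin level 3.
No species has a prey at level 3, so no species reaches level 4.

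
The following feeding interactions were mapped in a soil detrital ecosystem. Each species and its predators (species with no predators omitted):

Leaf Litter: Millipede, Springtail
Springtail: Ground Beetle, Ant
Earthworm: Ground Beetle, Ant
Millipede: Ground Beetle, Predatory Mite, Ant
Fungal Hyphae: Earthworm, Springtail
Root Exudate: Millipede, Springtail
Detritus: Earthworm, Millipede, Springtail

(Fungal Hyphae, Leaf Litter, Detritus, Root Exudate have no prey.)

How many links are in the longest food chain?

2 links

One longest chain: Fungal Hyphae → Earthworm → Ground Beetle.
It has 3 species and 2 links.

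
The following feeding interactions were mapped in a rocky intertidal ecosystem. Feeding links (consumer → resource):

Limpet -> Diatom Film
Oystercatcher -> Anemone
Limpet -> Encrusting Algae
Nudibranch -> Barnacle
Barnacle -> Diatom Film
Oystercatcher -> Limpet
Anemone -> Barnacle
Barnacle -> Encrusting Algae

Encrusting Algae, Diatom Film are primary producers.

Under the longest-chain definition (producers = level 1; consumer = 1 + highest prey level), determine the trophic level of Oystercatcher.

Trophic level 4

Encrusting Algae is a producer → level 1.
Barnacle eats Encrusting Algae (level 1); other prey at levels: Diatom Film 1 → level 2.
Anemone eats Barnacle → level 3.
Oystercatcher eats Anemone (level 3); other prey at levels: Limpet 2 → level 4.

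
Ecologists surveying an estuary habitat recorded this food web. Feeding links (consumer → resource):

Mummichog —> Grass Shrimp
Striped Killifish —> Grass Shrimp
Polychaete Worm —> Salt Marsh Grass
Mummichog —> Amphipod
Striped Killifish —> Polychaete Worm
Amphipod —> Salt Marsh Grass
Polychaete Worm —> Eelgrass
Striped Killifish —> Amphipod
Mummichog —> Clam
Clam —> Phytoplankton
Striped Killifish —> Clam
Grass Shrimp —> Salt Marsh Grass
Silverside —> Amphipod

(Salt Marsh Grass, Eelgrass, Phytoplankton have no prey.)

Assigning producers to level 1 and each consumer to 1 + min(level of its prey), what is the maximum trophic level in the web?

3

Producers (level 1): Salt Marsh Grass, Eelgrass, Phytoplankton.
Following each consumer down to its lowest-level prey: Salt Marsh Grass → Amphipod → Silverside (levels 1 through 3).
All prey of Silverside (Amphipod 2) are at level 2 or above, so Silverside is at level 1 + 2 = 3.
Every consumer has at least one prey at level 2 or below, so none exceeds level 3.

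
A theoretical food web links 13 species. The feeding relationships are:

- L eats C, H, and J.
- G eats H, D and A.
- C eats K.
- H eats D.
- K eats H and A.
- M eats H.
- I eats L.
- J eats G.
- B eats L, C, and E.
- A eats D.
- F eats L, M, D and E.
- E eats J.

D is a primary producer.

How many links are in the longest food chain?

One longest chain: D → H → G → J → L → B.
It has 6 species and 5 links.

5 links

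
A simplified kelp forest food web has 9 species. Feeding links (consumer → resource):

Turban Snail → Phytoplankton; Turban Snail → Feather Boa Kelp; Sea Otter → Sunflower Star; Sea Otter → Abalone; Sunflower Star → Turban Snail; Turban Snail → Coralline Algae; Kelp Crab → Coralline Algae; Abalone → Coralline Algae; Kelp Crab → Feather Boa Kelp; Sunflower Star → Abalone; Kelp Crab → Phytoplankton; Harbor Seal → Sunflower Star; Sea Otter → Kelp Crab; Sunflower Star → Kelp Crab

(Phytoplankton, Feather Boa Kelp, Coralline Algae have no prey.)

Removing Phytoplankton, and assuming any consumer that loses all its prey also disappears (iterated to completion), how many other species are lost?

0

Remove Phytoplankton.
Every predator of it retains at least one other prey: Turban Snail still has Feather Boa Kelp, Coralline Algae; Kelp Crab still has Feather Boa Kelp, Coralline Algae.
No consumer loses all prey, so no secondary extinctions occur.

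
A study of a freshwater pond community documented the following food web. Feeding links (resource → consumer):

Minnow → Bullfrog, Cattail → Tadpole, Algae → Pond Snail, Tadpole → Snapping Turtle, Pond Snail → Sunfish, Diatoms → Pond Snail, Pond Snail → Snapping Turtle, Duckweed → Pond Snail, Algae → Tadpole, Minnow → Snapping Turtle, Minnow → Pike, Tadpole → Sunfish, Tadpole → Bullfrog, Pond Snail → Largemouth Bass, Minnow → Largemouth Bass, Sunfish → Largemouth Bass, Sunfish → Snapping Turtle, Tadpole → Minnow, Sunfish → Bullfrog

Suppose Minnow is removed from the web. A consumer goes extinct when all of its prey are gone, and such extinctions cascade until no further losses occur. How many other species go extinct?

Remove Minnow.
Round 1: Pike (all prey gone) → extinct.
No further losses. Total secondary extinctions: 1.

1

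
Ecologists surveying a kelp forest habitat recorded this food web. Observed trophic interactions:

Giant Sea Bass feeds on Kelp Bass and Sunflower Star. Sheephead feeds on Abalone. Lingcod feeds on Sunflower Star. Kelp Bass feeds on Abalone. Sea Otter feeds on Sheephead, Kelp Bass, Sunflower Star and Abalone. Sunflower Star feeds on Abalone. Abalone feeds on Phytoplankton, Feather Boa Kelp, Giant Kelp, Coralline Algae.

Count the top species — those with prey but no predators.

3

Top species (has prey, but nothing eats it): Giant Sea Bass, Lingcod, Sea Otter.
Count: 3.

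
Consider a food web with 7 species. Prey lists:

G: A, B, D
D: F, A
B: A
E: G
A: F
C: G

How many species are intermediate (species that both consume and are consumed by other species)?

4

Intermediate species (has both prey and predators): A, B, D, G.
Count: 4.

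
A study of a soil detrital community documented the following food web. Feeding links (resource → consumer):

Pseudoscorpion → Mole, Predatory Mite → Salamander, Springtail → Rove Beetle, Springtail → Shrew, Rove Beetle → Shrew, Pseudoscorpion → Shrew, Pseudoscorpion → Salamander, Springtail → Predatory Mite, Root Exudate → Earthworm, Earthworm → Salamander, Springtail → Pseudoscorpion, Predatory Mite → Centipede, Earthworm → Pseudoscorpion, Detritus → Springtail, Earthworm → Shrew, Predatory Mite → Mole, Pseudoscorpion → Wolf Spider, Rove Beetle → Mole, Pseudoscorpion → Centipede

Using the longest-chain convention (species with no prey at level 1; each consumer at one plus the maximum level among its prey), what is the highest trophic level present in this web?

4

Basal resources (level 1): Root Exudate, Detritus.
Detritus → Springtail → Pseudoscorpion → Salamander gives Salamander level 4.
No species has a prey at level 4, so no species reaches level 5.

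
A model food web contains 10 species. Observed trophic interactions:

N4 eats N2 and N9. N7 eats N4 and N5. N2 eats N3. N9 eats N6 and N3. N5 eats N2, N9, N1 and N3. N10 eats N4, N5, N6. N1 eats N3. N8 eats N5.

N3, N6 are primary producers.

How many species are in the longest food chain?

One longest chain: N3 → N9 → N5 → N8.
It has 4 species and 3 links.

4 species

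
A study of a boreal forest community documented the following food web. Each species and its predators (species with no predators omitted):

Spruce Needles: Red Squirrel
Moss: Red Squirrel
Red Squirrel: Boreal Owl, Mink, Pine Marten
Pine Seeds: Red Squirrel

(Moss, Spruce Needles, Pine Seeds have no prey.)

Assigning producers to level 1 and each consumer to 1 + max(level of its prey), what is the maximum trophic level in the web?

Producers (level 1): Moss, Spruce Needles, Pine Seeds.
Moss → Red Squirrel → Pine Marten gives Pine Marten level 3.
No species has a prey at level 3, so no species reaches level 4.

3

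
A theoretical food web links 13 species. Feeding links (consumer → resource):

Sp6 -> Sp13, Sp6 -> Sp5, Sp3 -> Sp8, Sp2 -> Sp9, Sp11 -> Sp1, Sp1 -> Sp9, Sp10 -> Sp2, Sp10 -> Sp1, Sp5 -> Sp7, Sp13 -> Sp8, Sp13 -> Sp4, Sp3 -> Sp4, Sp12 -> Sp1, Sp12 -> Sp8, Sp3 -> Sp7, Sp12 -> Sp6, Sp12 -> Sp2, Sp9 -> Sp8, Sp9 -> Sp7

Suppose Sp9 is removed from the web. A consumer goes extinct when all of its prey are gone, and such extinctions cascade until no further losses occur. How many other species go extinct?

4

Remove Sp9.
Round 1: Sp1 (all prey gone), Sp2 (all prey gone) → extinct.
Round 2: Sp11 (all prey gone), Sp10 (all prey gone) → extinct.
No further losses. Total secondary extinctions: 4.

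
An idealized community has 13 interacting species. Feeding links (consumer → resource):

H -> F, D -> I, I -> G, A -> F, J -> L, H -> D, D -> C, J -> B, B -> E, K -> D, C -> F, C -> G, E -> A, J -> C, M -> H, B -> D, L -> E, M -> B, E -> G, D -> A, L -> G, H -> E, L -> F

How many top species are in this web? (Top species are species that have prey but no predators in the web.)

3

Top species (has prey, but nothing eats it): K, M, J.
Count: 3.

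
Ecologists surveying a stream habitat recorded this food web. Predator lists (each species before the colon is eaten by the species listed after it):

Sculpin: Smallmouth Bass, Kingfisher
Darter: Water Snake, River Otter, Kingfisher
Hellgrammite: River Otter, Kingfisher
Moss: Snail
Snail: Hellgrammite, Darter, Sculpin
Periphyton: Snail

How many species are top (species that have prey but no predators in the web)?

Top species (has prey, but nothing eats it): Water Snake, Smallmouth Bass, River Otter, Kingfisher.
Count: 4.

4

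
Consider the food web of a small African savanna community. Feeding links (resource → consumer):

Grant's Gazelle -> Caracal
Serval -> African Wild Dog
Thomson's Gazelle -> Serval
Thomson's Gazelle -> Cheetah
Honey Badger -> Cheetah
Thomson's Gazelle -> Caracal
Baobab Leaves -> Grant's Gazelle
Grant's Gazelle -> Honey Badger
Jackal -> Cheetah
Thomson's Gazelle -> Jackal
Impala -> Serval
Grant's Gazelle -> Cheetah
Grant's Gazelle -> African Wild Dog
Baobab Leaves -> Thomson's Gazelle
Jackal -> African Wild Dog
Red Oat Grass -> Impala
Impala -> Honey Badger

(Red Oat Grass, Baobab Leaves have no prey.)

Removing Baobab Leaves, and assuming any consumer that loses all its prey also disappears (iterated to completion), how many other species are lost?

4

Remove Baobab Leaves.
Round 1: Grant's Gazelle (all prey gone), Thomson's Gazelle (all prey gone) → extinct.
Round 2: Jackal (all prey gone), Caracal (all prey gone) → extinct.
No further losses. Total secondary extinctions: 4.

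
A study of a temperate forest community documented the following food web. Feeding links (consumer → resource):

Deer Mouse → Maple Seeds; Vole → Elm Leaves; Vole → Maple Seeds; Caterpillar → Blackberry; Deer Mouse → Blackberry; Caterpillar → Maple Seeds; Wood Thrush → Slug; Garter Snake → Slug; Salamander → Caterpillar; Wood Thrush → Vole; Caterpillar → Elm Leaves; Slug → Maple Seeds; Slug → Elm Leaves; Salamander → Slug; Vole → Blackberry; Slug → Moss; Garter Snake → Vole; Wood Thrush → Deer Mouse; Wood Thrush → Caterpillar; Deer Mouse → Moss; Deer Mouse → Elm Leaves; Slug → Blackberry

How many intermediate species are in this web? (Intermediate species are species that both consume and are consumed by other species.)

4

Intermediate species (has both prey and predators): Slug, Deer Mouse, Caterpillar, Vole.
Count: 4.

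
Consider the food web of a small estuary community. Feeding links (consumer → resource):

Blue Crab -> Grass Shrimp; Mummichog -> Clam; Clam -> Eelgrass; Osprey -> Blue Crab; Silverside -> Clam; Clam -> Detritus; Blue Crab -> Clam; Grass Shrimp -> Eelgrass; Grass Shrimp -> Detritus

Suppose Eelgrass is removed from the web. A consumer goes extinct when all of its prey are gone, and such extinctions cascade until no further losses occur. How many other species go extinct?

Remove Eelgrass.
Every predator of it retains at least one other prey: Grass Shrimp still has Detritus; Clam still has Detritus.
No consumer loses all prey, so no secondary extinctions occur.

0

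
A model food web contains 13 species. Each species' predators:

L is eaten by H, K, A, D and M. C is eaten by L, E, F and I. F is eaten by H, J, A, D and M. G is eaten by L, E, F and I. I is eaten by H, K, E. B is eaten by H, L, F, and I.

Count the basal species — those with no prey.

3

Basal species (no prey listed): B, G, C.
Count: 3.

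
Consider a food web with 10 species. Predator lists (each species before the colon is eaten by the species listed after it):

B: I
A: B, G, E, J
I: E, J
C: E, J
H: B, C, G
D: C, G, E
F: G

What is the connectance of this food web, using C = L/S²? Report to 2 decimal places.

C = 0.16

The web has S = 10 species and L = 16 feeding links.
C = L / S² = 16 / 100 = 0.1600 ≈ 0.16.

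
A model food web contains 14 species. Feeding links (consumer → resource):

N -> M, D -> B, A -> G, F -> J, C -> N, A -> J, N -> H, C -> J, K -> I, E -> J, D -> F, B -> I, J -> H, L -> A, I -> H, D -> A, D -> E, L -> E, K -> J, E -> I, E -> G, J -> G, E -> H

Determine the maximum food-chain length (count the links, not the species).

One longest chain: G → J → A → D.
It has 4 species and 3 links.

3 links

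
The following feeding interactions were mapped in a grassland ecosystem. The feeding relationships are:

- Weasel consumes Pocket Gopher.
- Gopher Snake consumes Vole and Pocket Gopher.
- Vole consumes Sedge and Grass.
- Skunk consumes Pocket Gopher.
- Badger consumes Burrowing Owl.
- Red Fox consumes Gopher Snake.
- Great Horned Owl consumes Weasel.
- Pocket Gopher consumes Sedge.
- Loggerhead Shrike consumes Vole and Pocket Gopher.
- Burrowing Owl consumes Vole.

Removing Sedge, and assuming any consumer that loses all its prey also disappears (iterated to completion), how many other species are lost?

Remove Sedge.
Round 1: Pocket Gopher (all prey gone) → extinct.
Round 2: Weasel (all prey gone), Skunk (all prey gone) → extinct.
Round 3: Great Horned Owl (all prey gone) → extinct.
No further losses. Total secondary extinctions: 4.

4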